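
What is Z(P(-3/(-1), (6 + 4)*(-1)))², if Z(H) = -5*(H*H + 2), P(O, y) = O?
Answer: 3025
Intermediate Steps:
Z(H) = -10 - 5*H² (Z(H) = -5*(H² + 2) = -5*(2 + H²) = -10 - 5*H²)
Z(P(-3/(-1), (6 + 4)*(-1)))² = (-10 - 5*(-3/(-1))²)² = (-10 - 5*(-3*(-1))²)² = (-10 - 5*3²)² = (-10 - 5*9)² = (-10 - 45)² = (-55)² = 3025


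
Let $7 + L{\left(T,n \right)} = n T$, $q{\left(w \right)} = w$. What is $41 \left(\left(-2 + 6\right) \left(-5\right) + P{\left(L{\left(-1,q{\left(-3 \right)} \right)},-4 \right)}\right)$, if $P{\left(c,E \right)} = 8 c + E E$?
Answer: $-1476$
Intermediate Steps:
$L{\left(T,n \right)} = -7 + T n$ ($L{\left(T,n \right)} = -7 + n T = -7 + T n$)
$P{\left(c,E \right)} = E^{2} + 8 c$ ($P{\left(c,E \right)} = 8 c + E^{2} = E^{2} + 8 c$)
$41 \left(\left(-2 + 6\right) \left(-5\right) + P{\left(L{\left(-1,q{\left(-3 \right)} \right)},-4 \right)}\right) = 41 \left(\left(-2 + 6\right) \left(-5\right) + \left(\left(-4\right)^{2} + 8 \left(-7 - -3\right)\right)\right) = 41 \left(4 \left(-5\right) + \left(16 + 8 \left(-7 + 3\right)\right)\right) = 41 \left(-20 + \left(16 + 8 \left(-4\right)\right)\right) = 41 \left(-20 + \left(16 - 32\right)\right) = 41 \left(-20 - 16\right) = 41 \left(-36\right) = -1476$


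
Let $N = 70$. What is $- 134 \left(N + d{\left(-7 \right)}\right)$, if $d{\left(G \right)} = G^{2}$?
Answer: $-15946$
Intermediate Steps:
$- 134 \left(N + d{\left(-7 \right)}\right) = - 134 \left(70 + \left(-7\right)^{2}\right) = - 134 \left(70 + 49\right) = \left(-134\right) 119 = -15946$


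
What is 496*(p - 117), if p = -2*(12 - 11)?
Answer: -59024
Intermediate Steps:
p = -2 (p = -2*1 = -2)
496*(p - 117) = 496*(-2 - 117) = 496*(-119) = -59024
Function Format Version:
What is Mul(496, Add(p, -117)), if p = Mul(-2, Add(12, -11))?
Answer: -59024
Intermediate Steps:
p = -2 (p = Mul(-2, 1) = -2)
Mul(496, Add(p, -117)) = Mul(496, Add(-2, -117)) = Mul(496, -119) = -59024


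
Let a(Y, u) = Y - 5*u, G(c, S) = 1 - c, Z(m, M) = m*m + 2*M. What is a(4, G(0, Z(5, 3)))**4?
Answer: 1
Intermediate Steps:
Z(m, M) = m**2 + 2*M
a(4, G(0, Z(5, 3)))**4 = (4 - 5*(1 - 1*0))**4 = (4 - 5*(1 + 0))**4 = (4 - 5*1)**4 = (4 - 5)**4 = (-1)**4 = 1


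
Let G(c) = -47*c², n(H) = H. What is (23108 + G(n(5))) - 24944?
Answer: -3011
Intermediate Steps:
(23108 + G(n(5))) - 24944 = (23108 - 47*5²) - 24944 = (23108 - 47*25) - 24944 = (23108 - 1175) - 24944 = 21933 - 24944 = -3011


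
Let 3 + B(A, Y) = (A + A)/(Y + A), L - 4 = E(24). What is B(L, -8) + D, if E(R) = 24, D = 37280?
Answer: 186399/5 ≈ 37280.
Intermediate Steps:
L = 28 (L = 4 + 24 = 28)
B(A, Y) = -3 + 2*A/(A + Y) (B(A, Y) = -3 + (A + A)/(Y + A) = -3 + (2*A)/(A + Y) = -3 + 2*A/(A + Y))
B(L, -8) + D = (-1*28 - 3*(-8))/(28 - 8) + 37280 = (-28 + 24)/20 + 37280 = (1/20)*(-4) + 37280 = -1/5 + 37280 = 186399/5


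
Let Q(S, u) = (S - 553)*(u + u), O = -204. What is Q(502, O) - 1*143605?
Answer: -122797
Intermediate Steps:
Q(S, u) = 2*u*(-553 + S) (Q(S, u) = (-553 + S)*(2*u) = 2*u*(-553 + S))
Q(502, O) - 1*143605 = 2*(-204)*(-553 + 502) - 1*143605 = 2*(-204)*(-51) - 143605 = 20808 - 143605 = -122797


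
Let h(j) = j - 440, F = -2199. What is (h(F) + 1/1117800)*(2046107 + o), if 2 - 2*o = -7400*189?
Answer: -337442009372008/46575 ≈ -7.2451e+9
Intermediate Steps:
o = 699301 (o = 1 - (-3700)*189 = 1 - ½*(-1398600) = 1 + 699300 = 699301)
h(j) = -440 + j
(h(F) + 1/1117800)*(2046107 + o) = ((-440 - 2199) + 1/1117800)*(2046107 + 699301) = (-2639 + 1/1117800)*2745408 = -2949874199/1117800*2745408 = -337442009372008/46575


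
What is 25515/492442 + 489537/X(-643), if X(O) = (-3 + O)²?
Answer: 6624115713/5407998044 ≈ 1.2249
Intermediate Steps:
25515/492442 + 489537/X(-643) = 25515/492442 + 489537/((-3 - 643)²) = 25515*(1/492442) + 489537/((-646)²) = 25515/492442 + 489537/417316 = 6624115713/5407998044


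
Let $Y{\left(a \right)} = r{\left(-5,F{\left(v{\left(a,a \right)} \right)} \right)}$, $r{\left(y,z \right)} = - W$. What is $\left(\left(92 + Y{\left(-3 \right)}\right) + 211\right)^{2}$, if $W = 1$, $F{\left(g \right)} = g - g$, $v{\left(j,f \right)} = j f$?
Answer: $91204$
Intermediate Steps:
$v{\left(j,f \right)} = f j$
$F{\left(g \right)} = 0$
$r{\left(y,z \right)} = -1$ ($r{\left(y,z \right)} = \left(-1\right) 1 = -1$)
$Y{\left(a \right)} = -1$
$\left(\left(92 + Y{\left(-3 \right)}\right) + 211\right)^{2} = \left(\left(92 - 1\right) + 211\right)^{2} = \left(91 + 211\right)^{2} = 302^{2} = 91204$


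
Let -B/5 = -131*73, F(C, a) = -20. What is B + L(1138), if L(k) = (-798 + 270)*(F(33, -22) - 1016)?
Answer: 594823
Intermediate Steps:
B = 47815 (B = -(-655)*73 = -5*(-9563) = 47815)
L(k) = 547008 (L(k) = (-798 + 270)*(-20 - 1016) = -528*(-1036) = 547008)
B + L(1138) = 47815 + 547008 = 594823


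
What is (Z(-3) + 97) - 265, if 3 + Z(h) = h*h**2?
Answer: -198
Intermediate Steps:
Z(h) = -3 + h**3 (Z(h) = -3 + h*h**2 = -3 + h**3)
(Z(-3) + 97) - 265 = ((-3 + (-3)**3) + 97) - 265 = ((-3 - 27) + 97) - 265 = (-30 + 97) - 265 = 67 - 265 = -198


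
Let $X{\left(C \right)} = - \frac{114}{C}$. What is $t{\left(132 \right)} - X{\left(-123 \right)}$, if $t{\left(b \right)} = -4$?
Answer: $- \frac{202}{41} \approx -4.9268$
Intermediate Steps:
$t{\left(132 \right)} - X{\left(-123 \right)} = -4 - - \frac{114}{-123} = -4 - \left(-114\right) \left(- \frac{1}{123}\right) = -4 - \frac{38}{41} = - \frac{202}{41}$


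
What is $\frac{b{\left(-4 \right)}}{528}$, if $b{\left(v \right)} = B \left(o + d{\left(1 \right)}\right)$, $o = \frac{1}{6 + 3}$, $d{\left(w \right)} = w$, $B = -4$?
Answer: $- \frac{5}{594} \approx -0.0084175$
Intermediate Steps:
$o = \frac{1}{9} \approx 0.11111$
$b{\left(v \right)} = - \frac{40}{9}$ ($b{\left(v \right)} = - 4 \left(\frac{1}{9} + 1\right) = \left(-4\right) \frac{10}{9} = - \frac{40}{9}$)
$\frac{b{\left(-4 \right)}}{528} = - \frac{40}{9 \cdot 528} = \left(- \frac{40}{9}\right) \frac{1}{528} = - \frac{5}{594}$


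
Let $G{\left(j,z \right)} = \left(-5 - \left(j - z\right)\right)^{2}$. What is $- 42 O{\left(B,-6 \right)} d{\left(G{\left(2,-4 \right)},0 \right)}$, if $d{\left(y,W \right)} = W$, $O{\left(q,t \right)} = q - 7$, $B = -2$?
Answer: $0$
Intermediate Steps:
$G{\left(j,z \right)} = \left(-5 + z - j\right)^{2}$
$O{\left(q,t \right)} = -7 + q$ ($O{\left(q,t \right)} = q - 7 = -7 + q$)
$- 42 O{\left(B,-6 \right)} d{\left(G{\left(2,-4 \right)},0 \right)} = - 42 \left(-7 - 2\right) 0 = \left(-42\right) \left(-9\right) 0 = 378 \cdot 0 = 0$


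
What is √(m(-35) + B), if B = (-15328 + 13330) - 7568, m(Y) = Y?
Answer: I*√9601 ≈ 97.985*I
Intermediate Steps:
B = -9566 (B = -1998 - 7568 = -9566)
√(m(-35) + B) = √(-35 - 9566) = √(-9601) = I*√9601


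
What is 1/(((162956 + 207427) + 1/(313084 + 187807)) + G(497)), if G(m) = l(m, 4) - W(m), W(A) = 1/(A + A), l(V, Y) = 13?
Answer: 497885654/184414854199087 ≈ 2.6998e-6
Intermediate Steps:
W(A) = 1/(2*A)
G(m) = 13 - 1/(2*m)
1/(((162956 + 207427) + 1/(313084 + 187807)) + G(497)) = 1/(((162956 + 207427) + 1/(313084 + 187807)) + (13 - ½/497)) = 1/((370383 + 1/500891) + (13 - ½*1/497)) = 1/((370383 + 1/500891) + (13 - 1/994)) = 1/(185521511254/500891 + 12921/994) = 1/(184414854199087/497885654) = 497885654/184414854199087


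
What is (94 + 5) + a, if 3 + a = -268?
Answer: -172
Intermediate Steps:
a = -271 (a = -3 - 268 = -271)
(94 + 5) + a = (94 + 5) - 271 = 99 - 271 = -172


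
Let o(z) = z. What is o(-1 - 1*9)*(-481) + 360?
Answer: 5170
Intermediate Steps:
o(-1 - 1*9)*(-481) + 360 = (-1 - 1*9)*(-481) + 360 = (-1 - 9)*(-481) + 360 = -10*(-481) + 360 = 4810 + 360 = 5170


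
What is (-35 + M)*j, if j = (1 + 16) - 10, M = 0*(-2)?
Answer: -245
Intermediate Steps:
M = 0
j = 7 (j = 17 - 10 = 7)
(-35 + M)*j = (-35 + 0)*7 = -35*7 = -245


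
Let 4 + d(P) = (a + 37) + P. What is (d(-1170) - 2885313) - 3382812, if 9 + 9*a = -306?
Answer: -6269297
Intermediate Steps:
a = -35 (a = -1 + (1/9)*(-306) = -1 - 34 = -35)
d(P) = -2 + P (d(P) = -4 + ((-35 + 37) + P) = -4 + (2 + P) = -2 + P)
(d(-1170) - 2885313) - 3382812 = ((-2 - 1170) - 2885313) - 3382812 = (-1172 - 2885313) - 3382812 = -2886485 - 3382812 = -6269297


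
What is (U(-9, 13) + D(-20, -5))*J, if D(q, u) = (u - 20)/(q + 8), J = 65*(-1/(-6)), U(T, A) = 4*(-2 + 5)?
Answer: 10985/72 ≈ 152.57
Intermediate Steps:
U(T, A) = 12 (U(T, A) = 4*3 = 12)
J = 65/6 (J = 65*(-1*(-⅙)) = 65*(⅙) = 65/6 ≈ 10.833)
D(q, u) = (-20 + u)/(8 + q)
(U(-9, 13) + D(-20, -5))*J = (12 + (-20 - 5)/(8 - 20))*(65/6) = (12 - 25/(-12))*(65/6) = (12 - 1/12*(-25))*(65/6) = (12 + 25/12)*(65/6) = (169/12)*(65/6) = 10985/72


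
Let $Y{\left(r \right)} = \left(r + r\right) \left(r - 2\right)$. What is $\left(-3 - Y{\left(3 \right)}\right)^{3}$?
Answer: $-729$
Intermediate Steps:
$Y{\left(r \right)} = 2 r \left(-2 + r\right)$
$\left(-3 - Y{\left(3 \right)}\right)^{3} = \left(-3 - 2 \cdot 3 \left(-2 + 3\right)\right)^{3} = \left(-3 - 2 \cdot 3 \cdot 1\right)^{3} = \left(-3 - 6\right)^{3} = \left(-9\right)^{3} = -729$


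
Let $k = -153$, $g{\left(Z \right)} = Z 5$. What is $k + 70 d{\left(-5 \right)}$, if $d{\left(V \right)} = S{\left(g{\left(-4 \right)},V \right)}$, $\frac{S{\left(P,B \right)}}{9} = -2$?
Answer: $-1413$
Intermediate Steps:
$g{\left(Z \right)} = 5 Z$
$S{\left(P,B \right)} = -18$ ($S{\left(P,B \right)} = 9 \left(-2\right) = -18$)
$d{\left(V \right)} = -18$
$k + 70 d{\left(-5 \right)} = -153 + 70 \left(-18\right) = -153 - 1260 = -1413$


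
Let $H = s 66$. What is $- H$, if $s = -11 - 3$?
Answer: $924$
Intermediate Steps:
$s = -14$
$H = -924$ ($H = \left(-14\right) 66 = -924$)
$- H = \left(-1\right) \left(-924\right) = 924$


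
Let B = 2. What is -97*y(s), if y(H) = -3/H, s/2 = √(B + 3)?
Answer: 291*√5/10 ≈ 65.070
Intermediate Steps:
s = 2*√5 (s = 2*√(2 + 3) = 2*√5 ≈ 4.4721)
-97*y(s) = -(-291)/(2*√5) = -(-291)*√5/10 = 291*√5/10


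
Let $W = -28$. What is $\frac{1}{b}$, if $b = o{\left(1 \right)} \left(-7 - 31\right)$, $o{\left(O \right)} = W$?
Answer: $\frac{1}{1064} \approx 0.00093985$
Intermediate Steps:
$o{\left(O \right)} = -28$
$b = 1064$ ($b = - 28 \left(-7 - 31\right) = \left(-28\right) \left(-38\right) = 1064$)
$\frac{1}{b} = \frac{1}{1064}$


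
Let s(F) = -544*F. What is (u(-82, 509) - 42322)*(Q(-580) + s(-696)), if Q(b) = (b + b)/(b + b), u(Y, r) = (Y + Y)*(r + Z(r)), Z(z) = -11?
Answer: -46947228250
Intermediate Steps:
u(Y, r) = 2*Y*(-11 + r) (u(Y, r) = (Y + Y)*(r - 11) = (2*Y)*(-11 + r) = 2*Y*(-11 + r))
Q(b) = 1 (Q(b) = (2*b)/((2*b)) = (2*b)*(1/(2*b)) = 1)
(u(-82, 509) - 42322)*(Q(-580) + s(-696)) = (2*(-82)*(-11 + 509) - 42322)*(1 - 544*(-696)) = (2*(-82)*498 - 42322)*(1 + 378624) = (-81672 - 42322)*378625 = -123994*378625 = -46947228250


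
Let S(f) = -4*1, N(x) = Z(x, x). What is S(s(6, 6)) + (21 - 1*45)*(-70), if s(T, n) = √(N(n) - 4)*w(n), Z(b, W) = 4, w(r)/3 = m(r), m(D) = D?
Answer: 1676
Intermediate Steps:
w(r) = 3*r
N(x) = 4
s(T, n) = 0 (s(T, n) = √(4 - 4)*(3*n) = √0*(3*n) = 0*(3*n) = 0)
S(f) = -4
S(s(6, 6)) + (21 - 1*45)*(-70) = -4 + (21 - 1*45)*(-70) = -4 + (21 - 45)*(-70) = -4 - 24*(-70) = -4 + 1680 = 1676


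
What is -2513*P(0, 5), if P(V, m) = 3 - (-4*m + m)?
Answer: -45234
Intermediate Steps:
P(V, m) = 3 + 3*m (P(V, m) = 3 - (-3)*m = 3 + 3*m)
-2513*P(0, 5) = -2513*(3 + 3*5) = -2513*(3 + 15) = -2513*18 = -45234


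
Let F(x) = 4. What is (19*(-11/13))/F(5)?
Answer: -209/52 ≈ -4.0192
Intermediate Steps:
(19*(-11/13))/F(5) = (19*(-11/13))/4 = (19*(-11*1/13))*(1/4) = (19*(-11/13))*(1/4) = -209/13*1/4 = -209/52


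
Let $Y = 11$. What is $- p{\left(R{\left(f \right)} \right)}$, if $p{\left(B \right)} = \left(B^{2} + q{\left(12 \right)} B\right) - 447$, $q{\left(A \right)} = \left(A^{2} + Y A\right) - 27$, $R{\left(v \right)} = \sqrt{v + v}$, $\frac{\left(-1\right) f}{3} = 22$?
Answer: $579 - 498 i \sqrt{33} \approx 579.0 - 2860.8 i$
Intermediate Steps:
$f = -66$ ($f = \left(-3\right) 22 = -66$)
$R{\left(v \right)} = \sqrt{2} \sqrt{v}$ ($R{\left(v \right)} = \sqrt{2 v} = \sqrt{2} \sqrt{v}$)
$q{\left(A \right)} = -27 + A^{2} + 11 A$ ($q{\left(A \right)} = \left(A^{2} + 11 A\right) - 27 = -27 + A^{2} + 11 A$)
$p{\left(B \right)} = -447 + B^{2} + 249 B$ ($p{\left(B \right)} = \left(B^{2} + \left(-27 + 12^{2} + 11 \cdot 12\right) B\right) - 447 = \left(B^{2} + \left(-27 + 144 + 132\right) B\right) - 447 = \left(B^{2} + 249 B\right) - 447 = -447 + B^{2} + 249 B$)
$- p{\left(R{\left(f \right)} \right)} = - (-447 + \left(\sqrt{2} \sqrt{-66}\right)^{2} + 249 \sqrt{2} \sqrt{-66}) = - (-447 + \left(\sqrt{2} i \sqrt{66}\right)^{2} + 249 \sqrt{2} i \sqrt{66}) = - (-447 + \left(2 i \sqrt{33}\right)^{2} + 249 \cdot 2 i \sqrt{33}) = - (-447 - 132 + 498 i \sqrt{33}) = - (-579 + 498 i \sqrt{33}) = 579 - 498 i \sqrt{33}$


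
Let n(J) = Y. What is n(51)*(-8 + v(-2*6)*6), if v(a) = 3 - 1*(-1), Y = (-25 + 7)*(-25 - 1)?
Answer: 7488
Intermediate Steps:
Y = 468 (Y = -18*(-26) = 468)
v(a) = 4 (v(a) = 3 + 1 = 4)
n(J) = 468
n(51)*(-8 + v(-2*6)*6) = 468*(-8 + 4*6) = 468*(-8 + 24) = 468*16 = 7488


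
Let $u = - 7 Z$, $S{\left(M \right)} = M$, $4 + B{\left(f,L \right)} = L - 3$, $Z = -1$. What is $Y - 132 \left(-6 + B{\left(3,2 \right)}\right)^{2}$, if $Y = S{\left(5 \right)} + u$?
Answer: $-15960$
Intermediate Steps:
$B{\left(f,L \right)} = -7 + L$ ($B{\left(f,L \right)} = -4 + \left(L - 3\right) = -4 + \left(-3 + L\right) = -7 + L$)
$u = 7$ ($u = \left(-7\right) \left(-1\right) = 7$)
$Y = 12$ ($Y = 5 + 7 = 12$)
$Y - 132 \left(-6 + B{\left(3,2 \right)}\right)^{2} = 12 - 132 \left(-6 + \left(-7 + 2\right)\right)^{2} = 12 - 132 \left(-6 - 5\right)^{2} = 12 - 132 \left(-11\right)^{2} = 12 - 15972 = -15960$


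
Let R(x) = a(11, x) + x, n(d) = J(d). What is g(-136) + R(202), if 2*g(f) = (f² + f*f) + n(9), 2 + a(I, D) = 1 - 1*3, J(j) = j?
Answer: 37397/2 ≈ 18699.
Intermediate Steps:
n(d) = d
a(I, D) = -4 (a(I, D) = -2 + (1 - 1*3) = -2 + (1 - 3) = -2 - 2 = -4)
R(x) = -4 + x
g(f) = 9/2 + f² (g(f) = ((f² + f*f) + 9)/2 = ((f² + f²) + 9)/2 = (2*f² + 9)/2 = (9 + 2*f²)/2 = 9/2 + f²)
g(-136) + R(202) = (9/2 + (-136)²) + (-4 + 202) = (9/2 + 18496) + 198 = 37001/2 + 198 = 37397/2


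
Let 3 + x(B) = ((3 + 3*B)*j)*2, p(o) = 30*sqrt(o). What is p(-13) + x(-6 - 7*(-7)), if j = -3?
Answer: -795 + 30*I*sqrt(13) ≈ -795.0 + 108.17*I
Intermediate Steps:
x(B) = -21 - 18*B (x(B) = -3 + ((3 + 3*B)*(-3))*2 = -3 + (-9 - 9*B)*2 = -3 + (-18 - 18*B) = -21 - 18*B)
p(-13) + x(-6 - 7*(-7)) = 30*sqrt(-13) + (-21 - 18*(-6 - 7*(-7))) = 30*(I*sqrt(13)) + (-21 - 18*(-6 + 49)) = 30*I*sqrt(13) + (-21 - 18*43) = 30*I*sqrt(13) + (-21 - 774) = 30*I*sqrt(13) - 795 = -795 + 30*I*sqrt(13)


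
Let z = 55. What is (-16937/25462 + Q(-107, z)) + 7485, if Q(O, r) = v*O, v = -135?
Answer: 558364723/25462 ≈ 21929.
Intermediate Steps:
Q(O, r) = -135*O
(-16937/25462 + Q(-107, z)) + 7485 = (-16937/25462 - 135*(-107)) + 7485 = (-16937*1/25462 + 14445) + 7485 = (-16937/25462 + 14445) + 7485 = 367781653/25462 + 7485 = 558364723/25462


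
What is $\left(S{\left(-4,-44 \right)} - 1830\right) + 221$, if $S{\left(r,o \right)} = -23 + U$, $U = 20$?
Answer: $-1612$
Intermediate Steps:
$S{\left(r,o \right)} = -3$ ($S{\left(r,o \right)} = -23 + 20 = -3$)
$\left(S{\left(-4,-44 \right)} - 1830\right) + 221 = \left(-3 - 1830\right) + 221 = -1833 + 221 = -1612$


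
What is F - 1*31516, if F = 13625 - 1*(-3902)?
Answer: -13989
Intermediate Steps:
F = 17527 (F = 13625 + 3902 = 17527)
F - 1*31516 = 17527 - 1*31516 = 17527 - 31516 = -13989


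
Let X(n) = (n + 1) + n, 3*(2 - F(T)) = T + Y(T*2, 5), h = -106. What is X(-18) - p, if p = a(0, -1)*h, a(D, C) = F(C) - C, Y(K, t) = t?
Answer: 425/3 ≈ 141.67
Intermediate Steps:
F(T) = 1/3 - T/3 (F(T) = 2 - (T + 5)/3 = 2 - (5 + T)/3 = 2 + (-5/3 - T/3) = 1/3 - T/3)
a(D, C) = 1/3 - 4*C/3 (a(D, C) = (1/3 - C/3) - C = 1/3 - 4*C/3)
p = -530/3 (p = (1/3 - 4/3*(-1))*(-106) = (1/3 + 4/3)*(-106) = (5/3)*(-106) = -530/3 ≈ -176.67)
X(n) = 1 + 2*n (X(n) = (1 + n) + n = 1 + 2*n)
X(-18) - p = (1 + 2*(-18)) - 1*(-530/3) = (1 - 36) + 530/3 = -35 + 530/3 = 425/3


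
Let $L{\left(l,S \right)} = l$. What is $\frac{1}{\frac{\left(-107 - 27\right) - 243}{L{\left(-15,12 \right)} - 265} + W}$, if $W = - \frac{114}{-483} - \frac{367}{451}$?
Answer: $\frac{2904440}{2232661} \approx 1.3009$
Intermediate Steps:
$W = - \frac{41949}{72611}$ ($W = \left(-114\right) \left(- \frac{1}{483}\right) - \frac{367}{451} = \frac{38}{161} - \frac{367}{451} = - \frac{41949}{72611} \approx -0.57772$)
$\frac{1}{\frac{\left(-107 - 27\right) - 243}{L{\left(-15,12 \right)} - 265} + W} = \frac{1}{\frac{\left(-107 - 27\right) - 243}{-15 - 265} - \frac{41949}{72611}} = \frac{1}{\frac{-134 - 243}{-15 - 265} - \frac{41949}{72611}} = \frac{1}{- \frac{377}{-280} - \frac{41949}{72611}} = \frac{1}{\left(-377\right) \left(- \frac{1}{280}\right) - \frac{41949}{72611}} = \frac{1}{\frac{377}{280} - \frac{41949}{72611}} = \frac{1}{\frac{2232661}{2904440}} = \frac{2904440}{2232661}$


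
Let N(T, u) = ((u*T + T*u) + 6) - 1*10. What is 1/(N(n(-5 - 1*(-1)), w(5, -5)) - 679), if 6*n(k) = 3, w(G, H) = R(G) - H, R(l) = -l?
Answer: -1/683 ≈ -0.0014641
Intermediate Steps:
w(G, H) = -G - H
n(k) = ½ (n(k) = (⅙)*3 = ½)
N(T, u) = -4 + 2*T*u (N(T, u) = ((T*u + T*u) + 6) - 10 = (2*T*u + 6) - 10 = (6 + 2*T*u) - 10 = -4 + 2*T*u)
1/(N(n(-5 - 1*(-1)), w(5, -5)) - 679) = 1/((-4 + 2*(½)*(-1*5 - 1*(-5))) - 679) = 1/((-4 + 2*(½)*(-5 + 5)) - 679) = 1/((-4 + 2*(½)*0) - 679) = 1/((-4 + 0) - 679) = 1/(-4 - 679) = 1/(-683) = -1/683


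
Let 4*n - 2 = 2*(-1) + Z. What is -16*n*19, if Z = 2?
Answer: -152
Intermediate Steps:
n = 1/2 (n = 1/2 + (2*(-1) + 2)/4 = 1/2 + (-2 + 2)/4 = 1/2 + (1/4)*0 = 1/2 + 0 = 1/2 ≈ 0.50000)
-16*n*19 = -16*1/2*19 = -8*19 = -152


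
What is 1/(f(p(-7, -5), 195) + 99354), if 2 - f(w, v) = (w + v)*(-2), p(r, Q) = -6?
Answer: 1/99734 ≈ 1.0027e-5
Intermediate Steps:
f(w, v) = 2 + 2*v + 2*w (f(w, v) = 2 - (w + v)*(-2) = 2 - (v + w)*(-2) = 2 - (-2*v - 2*w) = 2 + (2*v + 2*w) = 2 + 2*v + 2*w)
1/(f(p(-7, -5), 195) + 99354) = 1/((2 + 2*195 + 2*(-6)) + 99354) = 1/((2 + 390 - 12) + 99354) = 1/(380 + 99354) = 1/99734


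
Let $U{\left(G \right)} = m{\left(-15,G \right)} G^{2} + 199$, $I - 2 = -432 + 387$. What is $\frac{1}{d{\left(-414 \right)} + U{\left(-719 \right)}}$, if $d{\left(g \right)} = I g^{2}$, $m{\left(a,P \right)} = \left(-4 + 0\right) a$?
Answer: $\frac{1}{23647831} \approx 4.2287 \cdot 10^{-8}$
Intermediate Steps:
$I = -43$ ($I = 2 + \left(-432 + 387\right) = 2 - 45 = -43$)
$m{\left(a,P \right)} = - 4 a$
$d{\left(g \right)} = - 43 g^{2}$
$U{\left(G \right)} = 199 + 60 G^{2}$ ($U{\left(G \right)} = \left(-4\right) \left(-15\right) G^{2} + 199 = 60 G^{2} + 199 = 199 + 60 G^{2}$)
$\frac{1}{d{\left(-414 \right)} + U{\left(-719 \right)}} = \frac{1}{- 43 \left(-414\right)^{2} + \left(199 + 60 \left(-719\right)^{2}\right)} = \frac{1}{\left(-43\right) 171396 + \left(199 + 60 \cdot 516961\right)} = \frac{1}{-7370028 + \left(199 + 31017660\right)} = \frac{1}{-7370028 + 31017859} = \frac{1}{23647831}$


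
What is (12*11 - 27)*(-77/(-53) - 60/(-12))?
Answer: 35910/53 ≈ 677.55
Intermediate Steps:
(12*11 - 27)*(-77/(-53) - 60/(-12)) = (132 - 27)*(-77*(-1/53) - 60*(-1/12)) = 105*(77/53 + 5) = 105*(342/53) = 35910/53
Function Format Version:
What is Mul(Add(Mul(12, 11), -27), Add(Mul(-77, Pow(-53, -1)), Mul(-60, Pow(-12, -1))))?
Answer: Rational(35910, 53) ≈ 677.55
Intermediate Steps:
Mul(Add(Mul(12, 11), -27), Add(Mul(-77, Pow(-53, -1)), Mul(-60, Pow(-12, -1)))) = Mul(Add(132, -27), Add(Mul(-77, Rational(-1, 53)), Mul(-60, Rational(-1, 12)))) = Mul(105, Add(Rational(77, 53), 5)) = Mul(105, Rational(342, 53)) = Rational(35910, 53)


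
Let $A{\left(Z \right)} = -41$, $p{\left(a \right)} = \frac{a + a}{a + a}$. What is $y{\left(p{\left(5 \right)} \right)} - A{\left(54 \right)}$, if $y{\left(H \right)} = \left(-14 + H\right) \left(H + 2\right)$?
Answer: $2$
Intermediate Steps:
$p{\left(a \right)} = 1$ ($p{\left(a \right)} = \frac{2 a}{2 a} = 2 a \frac{1}{2 a} = 1$)
$y{\left(H \right)} = \left(-14 + H\right) \left(2 + H\right)$
$y{\left(p{\left(5 \right)} \right)} - A{\left(54 \right)} = \left(-28 + 1^{2} - 12\right) - -41 = \left(-28 + 1 - 12\right) + 41 = -39 + 41 = 2$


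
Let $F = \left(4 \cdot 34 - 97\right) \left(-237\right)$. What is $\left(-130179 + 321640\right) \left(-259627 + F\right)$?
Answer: $-51478119070$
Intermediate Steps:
$F = -9243$ ($F = \left(136 - 97\right) \left(-237\right) = 39 \left(-237\right) = -9243$)
$\left(-130179 + 321640\right) \left(-259627 + F\right) = \left(-130179 + 321640\right) \left(-259627 - 9243\right) = 191461 \left(-268870\right) = -51478119070$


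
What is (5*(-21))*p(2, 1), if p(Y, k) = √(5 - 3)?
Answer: -105*√2 ≈ -148.49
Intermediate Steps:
p(Y, k) = √2
(5*(-21))*p(2, 1) = (5*(-21))*√2 = -105*√2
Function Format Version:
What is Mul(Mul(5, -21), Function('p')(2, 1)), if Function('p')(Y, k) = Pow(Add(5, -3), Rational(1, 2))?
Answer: Mul(-105, Pow(2, Rational(1, 2))) ≈ -148.49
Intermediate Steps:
Function('p')(Y, k) = Pow(2, Rational(1, 2))
Mul(Mul(5, -21), Function('p')(2, 1)) = Mul(Mul(5, -21), Pow(2, Rational(1, 2))) = Mul(-105, Pow(2, Rational(1, 2)))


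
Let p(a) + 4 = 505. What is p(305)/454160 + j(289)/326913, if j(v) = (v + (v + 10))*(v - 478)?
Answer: -16769308569/49490269360 ≈ -0.33884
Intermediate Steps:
p(a) = 501 (p(a) = -4 + 505 = 501)
j(v) = (-478 + v)*(10 + 2*v) (j(v) = (v + (10 + v))*(-478 + v) = (10 + 2*v)*(-478 + v) = (-478 + v)*(10 + 2*v))
p(305)/454160 + j(289)/326913 = 501/454160 + (-4780 - 946*289 + 2*289²)/326913 = 501*(1/454160) + (-4780 - 273394 + 2*83521)*(1/326913) = 501/454160 + (-4780 - 273394 + 167042)*(1/326913) = 501/454160 - 111132*1/326913 = 501/454160 - 37044/108971 = -16769308569/49490269360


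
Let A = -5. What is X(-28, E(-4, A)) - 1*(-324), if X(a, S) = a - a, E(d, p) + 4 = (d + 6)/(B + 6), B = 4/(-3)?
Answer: 324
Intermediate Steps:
B = -4/3 (B = 4*(-⅓) = -4/3 ≈ -1.3333)
E(d, p) = -19/7 + 3*d/14 (E(d, p) = -4 + (d + 6)/(-4/3 + 6) = -4 + (6 + d)/(14/3) = -4 + (6 + d)*(3/14) = -4 + (9/7 + 3*d/14) = -19/7 + 3*d/14)
X(a, S) = 0
X(-28, E(-4, A)) - 1*(-324) = 0 - 1*(-324) = 0 + 324 = 324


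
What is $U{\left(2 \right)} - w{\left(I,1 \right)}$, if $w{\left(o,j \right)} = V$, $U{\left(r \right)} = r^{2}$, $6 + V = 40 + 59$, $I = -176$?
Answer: $-89$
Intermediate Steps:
$V = 93$ ($V = -6 + \left(40 + 59\right) = -6 + 99 = 93$)
$w{\left(o,j \right)} = 93$
$U{\left(2 \right)} - w{\left(I,1 \right)} = 2^{2} - 93 = 4 - 93 = -89$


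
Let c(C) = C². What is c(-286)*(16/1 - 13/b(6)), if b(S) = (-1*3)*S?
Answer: 12310298/9 ≈ 1.3678e+6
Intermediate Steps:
b(S) = -3*S
c(-286)*(16/1 - 13/b(6)) = (-286)²*(16/1 - 13/((-3*6))) = 81796*(16*1 - 13/(-18)) = 81796*(16 - 13*(-1/18)) = 81796*(16 + 13/18) = 81796*(301/18) = 12310298/9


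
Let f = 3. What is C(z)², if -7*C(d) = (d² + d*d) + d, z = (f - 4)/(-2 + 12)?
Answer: 4/30625 ≈ 0.00013061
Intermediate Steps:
z = -⅒ (z = (3 - 4)/(-2 + 12) = -1/10 = -1*⅒ = -⅒ ≈ -0.10000)
C(d) = -2*d²/7 - d/7 (C(d) = -((d² + d*d) + d)/7 = -((d² + d²) + d)/7 = -(2*d² + d)/7 = -(d + 2*d²)/7 = -2*d²/7 - d/7)
C(z)² = (-⅐*(-⅒)*(1 + 2*(-⅒)))² = (-⅐*(-⅒)*(1 - ⅕))² = (-⅐*(-⅒)*⅘)² = (2/175)² = 4/30625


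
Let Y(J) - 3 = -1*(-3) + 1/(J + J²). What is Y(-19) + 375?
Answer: 130303/342 ≈ 381.00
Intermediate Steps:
Y(J) = 6 + 1/(J + J²) (Y(J) = 3 + (-1*(-3) + 1/(J + J²)) = 3 + (3 + 1/(J + J²)) = 6 + 1/(J + J²))
Y(-19) + 375 = (1 + 6*(-19) + 6*(-19)²)/((-19)*(1 - 19)) + 375 = -1/19*(1 - 114 + 6*361)/(-18) + 375 = -1/19*(-1/18)*(1 - 114 + 2166) + 375 = -1/19*(-1/18)*2053 + 375 = 2053/342 + 375 = 130303/342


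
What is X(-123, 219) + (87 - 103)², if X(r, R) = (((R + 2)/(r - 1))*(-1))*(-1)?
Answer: 31523/124 ≈ 254.22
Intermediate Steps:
X(r, R) = (2 + R)/(-1 + r) (X(r, R) = (((2 + R)/(-1 + r))*(-1))*(-1) = -(2 + R)/(-1 + r)*(-1) = (2 + R)/(-1 + r))
X(-123, 219) + (87 - 103)² = (2 + 219)/(-1 - 123) + (87 - 103)² = 221/(-124) + (-16)² = -1/124*221 + 256 = -221/124 + 256 = 31523/124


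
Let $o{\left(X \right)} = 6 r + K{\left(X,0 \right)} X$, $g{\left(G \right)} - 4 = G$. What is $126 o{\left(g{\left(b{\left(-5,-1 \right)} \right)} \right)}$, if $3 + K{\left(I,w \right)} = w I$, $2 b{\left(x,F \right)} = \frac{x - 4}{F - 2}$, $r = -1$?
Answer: $-2835$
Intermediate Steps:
$b{\left(x,F \right)} = \frac{-4 + x}{2 \left(-2 + F\right)}$ ($b{\left(x,F \right)} = \frac{\left(x - 4\right) \frac{1}{F - 2}}{2} = \frac{\left(-4 + x\right) \frac{1}{-2 + F}}{2} = \frac{\frac{1}{-2 + F} \left(-4 + x\right)}{2} = \frac{-4 + x}{2 \left(-2 + F\right)}$)
$K{\left(I,w \right)} = -3 + I w$ ($K{\left(I,w \right)} = -3 + w I = -3 + I w$)
$g{\left(G \right)} = 4 + G$
$o{\left(X \right)} = -6 - 3 X$ ($o{\left(X \right)} = 6 \left(-1\right) + \left(-3 + X 0\right) X = -6 + \left(-3 + 0\right) X = -6 - 3 X$)
$126 o{\left(g{\left(b{\left(-5,-1 \right)} \right)} \right)} = 126 \left(-6 - 3 \left(4 + \frac{-4 - 5}{2 \left(-2 - 1\right)}\right)\right) = 126 \left(-6 - 3 \left(4 + \frac{1}{2} \frac{1}{-3} \left(-9\right)\right)\right) = 126 \left(-6 - 3 \left(4 + \frac{1}{2} \left(- \frac{1}{3}\right) \left(-9\right)\right)\right) = 126 \left(-6 - 3 \left(4 + \frac{3}{2}\right)\right) = 126 \left(-6 - \frac{33}{2}\right) = 126 \left(- \frac{45}{2}\right) = -2835$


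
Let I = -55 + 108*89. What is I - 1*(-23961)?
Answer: 33518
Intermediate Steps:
I = 9557 (I = -55 + 9612 = 9557)
I - 1*(-23961) = 9557 - 1*(-23961) = 9557 + 23961 = 33518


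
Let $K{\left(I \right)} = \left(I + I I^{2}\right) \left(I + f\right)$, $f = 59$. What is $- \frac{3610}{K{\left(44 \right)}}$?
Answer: $- \frac{1805}{4389242} \approx -0.00041123$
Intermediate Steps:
$K{\left(I \right)} = \left(59 + I\right) \left(I + I^{3}\right)$ ($K{\left(I \right)} = \left(I + I I^{2}\right) \left(I + 59\right) = \left(I + I^{3}\right) \left(59 + I\right) = \left(59 + I\right) \left(I + I^{3}\right)$)
$- \frac{3610}{K{\left(44 \right)}} = - \frac{3610}{44 \left(59 + 44 + 44^{3} + 59 \cdot 44^{2}\right)} = - \frac{3610}{44 \left(59 + 44 + 85184 + 59 \cdot 1936\right)} = - \frac{3610}{44 \left(59 + 44 + 85184 + 114224\right)} = - \frac{3610}{44 \cdot 199511} = - \frac{3610}{8778484} = \left(-3610\right) \frac{1}{8778484} = - \frac{1805}{4389242}$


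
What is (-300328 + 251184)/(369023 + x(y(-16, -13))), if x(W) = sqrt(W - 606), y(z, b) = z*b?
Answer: -18135266312/136177974927 + 49144*I*sqrt(398)/136177974927 ≈ -0.13317 + 7.1995e-6*I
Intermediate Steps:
y(z, b) = b*z
x(W) = sqrt(-606 + W)
(-300328 + 251184)/(369023 + x(y(-16, -13))) = (-300328 + 251184)/(369023 + sqrt(-606 - 13*(-16))) = -49144/(369023 + sqrt(-606 + 208)) = -49144/(369023 + sqrt(-398)) = -49144/(369023 + I*sqrt(398))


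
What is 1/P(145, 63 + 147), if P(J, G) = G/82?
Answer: 41/105 ≈ 0.39048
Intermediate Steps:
P(J, G) = G/82 (P(J, G) = G*(1/82) = G/82)
1/P(145, 63 + 147) = 1/((63 + 147)/82) = 1/((1/82)*210) = 1/(105/41) = 41/105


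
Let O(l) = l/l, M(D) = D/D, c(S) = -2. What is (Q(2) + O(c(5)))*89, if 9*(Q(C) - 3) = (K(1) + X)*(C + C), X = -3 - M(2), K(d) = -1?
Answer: 1424/9 ≈ 158.22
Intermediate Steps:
M(D) = 1
O(l) = 1
X = -4 (X = -3 - 1*1 = -3 - 1 = -4)
Q(C) = 3 - 10*C/9 (Q(C) = 3 + ((-1 - 4)*(C + C))/9 = 3 + (-10*C)/9 = 3 - 10*C/9)
(Q(2) + O(c(5)))*89 = ((3 - 10/9*2) + 1)*89 = ((3 - 20/9) + 1)*89 = (7/9 + 1)*89 = (16/9)*89 = 1424/9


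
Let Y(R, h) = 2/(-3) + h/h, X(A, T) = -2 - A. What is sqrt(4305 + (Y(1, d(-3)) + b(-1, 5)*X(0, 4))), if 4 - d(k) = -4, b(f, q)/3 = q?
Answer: 11*sqrt(318)/3 ≈ 65.386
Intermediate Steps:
b(f, q) = 3*q
d(k) = 8 (d(k) = 4 - 1*(-4) = 4 + 4 = 8)
Y(R, h) = 1/3 (Y(R, h) = 2*(-1/3) + 1 = -2/3 + 1 = 1/3)
sqrt(4305 + (Y(1, d(-3)) + b(-1, 5)*X(0, 4))) = sqrt(4305 + (1/3 + (3*5)*(-2 - 1*0))) = sqrt(4305 + (1/3 + 15*(-2 + 0))) = sqrt(4305 + (1/3 + 15*(-2))) = sqrt(4305 + (1/3 - 30)) = sqrt(4305 - 89/3) = sqrt(12826/3) = 11*sqrt(318)/3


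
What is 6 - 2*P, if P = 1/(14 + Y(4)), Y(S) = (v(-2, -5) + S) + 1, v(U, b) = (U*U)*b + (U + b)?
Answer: 25/4 ≈ 6.2500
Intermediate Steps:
v(U, b) = U + b + b*U**2 (v(U, b) = U**2*b + (U + b) = b*U**2 + (U + b) = U + b + b*U**2)
Y(S) = -26 + S (Y(S) = ((-2 - 5 - 5*(-2)**2) + S) + 1 = ((-2 - 5 - 5*4) + S) + 1 = ((-2 - 5 - 20) + S) + 1 = (-27 + S) + 1 = -26 + S)
P = -1/8 (P = 1/(14 + (-26 + 4)) = 1/(14 - 22) = 1/(-8) = -1/8 ≈ -0.12500)
6 - 2*P = 6 - 2*(-1/8) = 6 + 1/4 = 25/4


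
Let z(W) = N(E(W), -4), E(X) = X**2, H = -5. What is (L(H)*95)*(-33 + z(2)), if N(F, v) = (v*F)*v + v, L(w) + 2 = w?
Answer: -17955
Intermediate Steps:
L(w) = -2 + w
N(F, v) = v + F*v**2 (N(F, v) = (F*v)*v + v = F*v**2 + v = v + F*v**2)
z(W) = -4 + 16*W**2 (z(W) = -4*(1 + W**2*(-4)) = -4*(1 - 4*W**2) = -4 + 16*W**2)
(L(H)*95)*(-33 + z(2)) = ((-2 - 5)*95)*(-33 + (-4 + 16*2**2)) = (-7*95)*(-33 + (-4 + 16*4)) = -665*(-33 + (-4 + 64)) = -665*(-33 + 60) = -665*27 = -17955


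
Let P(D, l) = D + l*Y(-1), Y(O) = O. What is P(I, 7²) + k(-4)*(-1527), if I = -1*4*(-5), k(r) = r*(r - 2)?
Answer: -36677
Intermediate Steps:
k(r) = r*(-2 + r)
I = 20 (I = -4*(-5) = 20)
P(D, l) = D - l (P(D, l) = D + l*(-1) = D - l)
P(I, 7²) + k(-4)*(-1527) = (20 - 1*7²) - 4*(-2 - 4)*(-1527) = (20 - 1*49) - 4*(-6)*(-1527) = (20 - 49) + 24*(-1527) = -29 - 36648 = -36677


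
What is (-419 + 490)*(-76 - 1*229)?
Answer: -21655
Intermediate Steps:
(-419 + 490)*(-76 - 1*229) = 71*(-76 - 229) = 71*(-305) = -21655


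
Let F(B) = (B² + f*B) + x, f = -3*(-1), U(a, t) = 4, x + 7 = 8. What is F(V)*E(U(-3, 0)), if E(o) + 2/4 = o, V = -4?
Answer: 35/2 ≈ 17.500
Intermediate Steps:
x = 1 (x = -7 + 8 = 1)
E(o) = -½ + o
f = 3
F(B) = 1 + B² + 3*B (F(B) = (B² + 3*B) + 1 = 1 + B² + 3*B)
F(V)*E(U(-3, 0)) = (1 + (-4)² + 3*(-4))*(-½ + 4) = (1 + 16 - 12)*(7/2) = 5*(7/2) = 35/2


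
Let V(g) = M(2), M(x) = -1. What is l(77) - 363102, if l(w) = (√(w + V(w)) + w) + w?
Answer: -362948 + 2*√19 ≈ -3.6294e+5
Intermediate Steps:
V(g) = -1
l(w) = √(-1 + w) + 2*w (l(w) = (√(w - 1) + w) + w = (√(-1 + w) + w) + w = (w + √(-1 + w)) + w = √(-1 + w) + 2*w)
l(77) - 363102 = (√(-1 + 77) + 2*77) - 363102 = (√76 + 154) - 363102 = (2*√19 + 154) - 363102 = (154 + 2*√19) - 363102 = -362948 + 2*√19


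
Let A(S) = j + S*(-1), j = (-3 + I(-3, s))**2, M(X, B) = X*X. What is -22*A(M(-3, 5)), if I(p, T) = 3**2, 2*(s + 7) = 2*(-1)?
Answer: -594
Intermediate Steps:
s = -8 (s = -7 + (2*(-1))/2 = -7 + (1/2)*(-2) = -7 - 1 = -8)
M(X, B) = X**2
I(p, T) = 9
j = 36 (j = (-3 + 9)**2 = 6**2 = 36)
A(S) = 36 - S (A(S) = 36 + S*(-1) = 36 - S)
-22*A(M(-3, 5)) = -22*(36 - 1*(-3)**2) = -22*(36 - 1*9) = -22*(36 - 9) = -22*27 = -594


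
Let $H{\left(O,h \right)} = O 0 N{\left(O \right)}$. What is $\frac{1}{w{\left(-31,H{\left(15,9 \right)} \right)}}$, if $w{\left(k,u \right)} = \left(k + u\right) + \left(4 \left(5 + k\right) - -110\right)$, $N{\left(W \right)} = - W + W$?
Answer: $- \frac{1}{25} \approx -0.04$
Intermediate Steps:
$N{\left(W \right)} = 0$
$H{\left(O,h \right)} = 0$ ($H{\left(O,h \right)} = O 0 \cdot 0 = 0 \cdot 0 = 0$)
$w{\left(k,u \right)} = 130 + u + 5 k$ ($w{\left(k,u \right)} = \left(k + u\right) + \left(\left(20 + 4 k\right) + 110\right) = \left(k + u\right) + \left(130 + 4 k\right) = 130 + u + 5 k$)
$\frac{1}{w{\left(-31,H{\left(15,9 \right)} \right)}} = \frac{1}{130 + 0 + 5 \left(-31\right)} = \frac{1}{130 + 0 - 155} = \frac{1}{-25} = - \frac{1}{25}$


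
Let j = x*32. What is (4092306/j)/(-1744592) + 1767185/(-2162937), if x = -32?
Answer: -224868415498697/276000372056064 ≈ -0.81474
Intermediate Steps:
j = -1024 (j = -32*32 = -1024)
(4092306/j)/(-1744592) + 1767185/(-2162937) = (4092306/(-1024))/(-1744592) + 1767185/(-2162937) = (4092306*(-1/1024))*(-1/1744592) + 1767185*(-1/2162937) = -2046153/512*(-1/1744592) - 252455/308991 = 2046153/893231104 - 252455/308991 = -224868415498697/276000372056064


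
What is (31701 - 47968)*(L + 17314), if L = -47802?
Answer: 495948296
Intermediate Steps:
(31701 - 47968)*(L + 17314) = (31701 - 47968)*(-47802 + 17314) = -16267*(-30488) = 495948296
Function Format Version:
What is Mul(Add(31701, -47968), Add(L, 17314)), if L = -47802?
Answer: 495948296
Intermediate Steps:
Mul(Add(31701, -47968), Add(L, 17314)) = Mul(Add(31701, -47968), Add(-47802, 17314)) = Mul(-16267, -30488) = 495948296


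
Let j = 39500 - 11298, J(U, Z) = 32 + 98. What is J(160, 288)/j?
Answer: 65/14101 ≈ 0.0046096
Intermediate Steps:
J(U, Z) = 130
j = 28202
J(160, 288)/j = 130/28202 = 130*(1/28202) = 65/14101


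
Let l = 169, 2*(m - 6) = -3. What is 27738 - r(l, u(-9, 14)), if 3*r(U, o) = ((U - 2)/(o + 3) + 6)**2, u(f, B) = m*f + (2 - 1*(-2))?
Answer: 373543022/13467 ≈ 27738.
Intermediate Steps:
m = 9/2 (m = 6 + (1/2)*(-3) = 6 - 3/2 = 9/2 ≈ 4.5000)
u(f, B) = 4 + 9*f/2 (u(f, B) = 9*f/2 + (2 - 1*(-2)) = 9*f/2 + (2 + 2) = 9*f/2 + 4 = 4 + 9*f/2)
r(U, o) = (6 + (-2 + U)/(3 + o))**2/3 (r(U, o) = ((U - 2)/(o + 3) + 6)**2/3 = ((-2 + U)/(3 + o) + 6)**2/3 = (6 + (-2 + U)/(3 + o))**2/3)
27738 - r(l, u(-9, 14)) = 27738 - (16 + 169 + 6*(4 + (9/2)*(-9)))**2/(3*(3 + (4 + (9/2)*(-9)))**2) = 27738 - (16 + 169 + 6*(4 - 81/2))**2/(3*(3 + (4 - 81/2))**2) = 27738 - (16 + 169 + 6*(-73/2))**2/(3*(3 - 73/2)**2) = 27738 - (16 + 169 - 219)**2/(3*(-67/2)**2) = 27738 - 4*(-34)**2/(3*4489) = 27738 - 4*1156/(3*4489) = 27738 - 1*4624/13467 = 27738 - 4624/13467 = 373543022/13467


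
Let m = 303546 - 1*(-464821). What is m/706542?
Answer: 768367/706542 ≈ 1.0875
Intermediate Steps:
m = 768367 (m = 303546 + 464821 = 768367)
m/706542 = 768367/706542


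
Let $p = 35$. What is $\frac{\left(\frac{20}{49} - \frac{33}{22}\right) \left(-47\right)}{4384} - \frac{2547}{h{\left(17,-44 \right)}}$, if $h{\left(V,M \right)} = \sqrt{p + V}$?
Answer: $\frac{5029}{429632} - \frac{2547 \sqrt{13}}{26} \approx -353.19$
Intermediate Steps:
$h{\left(V,M \right)} = \sqrt{35 + V}$
$\frac{\left(\frac{20}{49} - \frac{33}{22}\right) \left(-47\right)}{4384} - \frac{2547}{h{\left(17,-44 \right)}} = \frac{\left(\frac{20}{49} - \frac{33}{22}\right) \left(-47\right)}{4384} - \frac{2547}{\sqrt{35 + 17}} = \left(20 \cdot \frac{1}{49} - \frac{3}{2}\right) \left(-47\right) \frac{1}{4384} - \frac{2547}{\sqrt{52}} = \left(\frac{20}{49} - \frac{3}{2}\right) \left(-47\right) \frac{1}{4384} - \frac{2547}{2 \sqrt{13}} = \left(- \frac{107}{98}\right) \left(-47\right) \frac{1}{4384} - 2547 \frac{\sqrt{13}}{26} = \frac{5029}{98} \cdot \frac{1}{4384} - \frac{2547 \sqrt{13}}{26} = \frac{5029}{429632} - \frac{2547 \sqrt{13}}{26}$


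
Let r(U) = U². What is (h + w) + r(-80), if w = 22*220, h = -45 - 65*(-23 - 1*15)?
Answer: 13665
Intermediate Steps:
h = 2425 (h = -45 - 65*(-23 - 15) = -45 - 65*(-38) = -45 + 2470 = 2425)
w = 4840
(h + w) + r(-80) = (2425 + 4840) + (-80)² = 7265 + 6400 = 13665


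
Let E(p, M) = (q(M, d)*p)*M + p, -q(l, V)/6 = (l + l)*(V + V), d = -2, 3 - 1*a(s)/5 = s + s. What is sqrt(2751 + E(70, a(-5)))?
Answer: sqrt(14198821) ≈ 3768.1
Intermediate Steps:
a(s) = 15 - 10*s (a(s) = 15 - 5*(s + s) = 15 - 10*s)
q(l, V) = -24*V*l (q(l, V) = -6*(l + l)*(V + V) = -6*2*l*2*V = -24*V*l)
E(p, M) = p + 48*p*M**2 (E(p, M) = ((-24*(-2)*M)*p)*M + p = ((48*M)*p)*M + p = (48*M*p)*M + p = 48*p*M**2 + p = p + 48*p*M**2)
sqrt(2751 + E(70, a(-5))) = sqrt(2751 + 70*(1 + 48*(15 - 10*(-5))**2)) = sqrt(2751 + 70*(1 + 48*(15 + 50)**2)) = sqrt(2751 + 70*(1 + 48*65**2)) = sqrt(2751 + 70*(1 + 48*4225)) = sqrt(2751 + 70*(1 + 202800)) = sqrt(2751 + 70*202801) = sqrt(2751 + 14196070) = sqrt(14198821)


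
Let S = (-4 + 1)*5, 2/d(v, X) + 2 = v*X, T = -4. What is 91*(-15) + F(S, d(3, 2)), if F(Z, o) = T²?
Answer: -1349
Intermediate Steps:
d(v, X) = 2/(-2 + X*v) (d(v, X) = 2/(-2 + v*X) = 2/(-2 + X*v))
S = -15 (S = -3*5 = -15)
F(Z, o) = 16 (F(Z, o) = (-4)² = 16)
91*(-15) + F(S, d(3, 2)) = 91*(-15) + 16 = -1365 + 16 = -1349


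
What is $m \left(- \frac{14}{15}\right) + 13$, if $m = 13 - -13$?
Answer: $- \frac{169}{15} \approx -11.267$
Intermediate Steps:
$m = 26$ ($m = 13 + 13 = 26$)
$m \left(- \frac{14}{15}\right) + 13 = 26 \left(- \frac{14}{15}\right) + 13 = - \frac{364}{15} + 13 = - \frac{169}{15}$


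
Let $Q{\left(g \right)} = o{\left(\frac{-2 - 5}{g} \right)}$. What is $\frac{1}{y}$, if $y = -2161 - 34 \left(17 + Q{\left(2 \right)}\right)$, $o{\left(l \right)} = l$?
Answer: $- \frac{1}{2620} \approx -0.00038168$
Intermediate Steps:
$Q{\left(g \right)} = - \frac{7}{g}$ ($Q{\left(g \right)} = \frac{-2 - 5}{g} = - \frac{7}{g}$)
$y = -2620$ ($y = -2161 - 34 \left(17 - \frac{7}{2}\right) = -2161 - 34 \cdot \frac{27}{2} = -2161 - 459 = -2620$)
$\frac{1}{y} = \frac{1}{-2620} = - \frac{1}{2620}$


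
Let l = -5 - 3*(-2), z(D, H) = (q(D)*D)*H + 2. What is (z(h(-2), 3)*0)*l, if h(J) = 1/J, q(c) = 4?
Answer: 0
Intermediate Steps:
z(D, H) = 2 + 4*D*H (z(D, H) = (4*D)*H + 2 = 4*D*H + 2 = 2 + 4*D*H)
l = 1 (l = -5 + 6 = 1)
(z(h(-2), 3)*0)*l = ((2 + 4*3/(-2))*0)*1 = ((2 + 4*(-½)*3)*0)*1 = ((2 - 6)*0)*1 = -4*0*1 = 0*1 = 0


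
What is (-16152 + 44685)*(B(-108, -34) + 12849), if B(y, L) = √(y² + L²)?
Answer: 366620517 + 57066*√3205 ≈ 3.6985e+8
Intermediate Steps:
B(y, L) = √(L² + y²)
(-16152 + 44685)*(B(-108, -34) + 12849) = (-16152 + 44685)*(√((-34)² + (-108)²) + 12849) = 28533*(√(1156 + 11664) + 12849) = 28533*(√12820 + 12849) = 28533*(2*√3205 + 12849) = 28533*(12849 + 2*√3205) = 366620517 + 57066*√3205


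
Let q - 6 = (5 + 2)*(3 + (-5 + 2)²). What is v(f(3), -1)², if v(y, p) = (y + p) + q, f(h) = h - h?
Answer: 7921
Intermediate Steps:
f(h) = 0
q = 90 (q = 6 + (5 + 2)*(3 + (-5 + 2)²) = 6 + 7*(3 + (-3)²) = 6 + 7*(3 + 9) = 6 + 7*12 = 6 + 84 = 90)
v(y, p) = 90 + p + y (v(y, p) = (y + p) + 90 = (p + y) + 90 = 90 + p + y)
v(f(3), -1)² = (90 - 1 + 0)² = 89² = 7921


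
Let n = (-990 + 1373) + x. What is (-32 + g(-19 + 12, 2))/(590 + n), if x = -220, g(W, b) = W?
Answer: -13/251 ≈ -0.051793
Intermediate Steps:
n = 163 (n = (-990 + 1373) - 220 = 383 - 220 = 163)
(-32 + g(-19 + 12, 2))/(590 + n) = (-32 + (-19 + 12))/(590 + 163) = (-32 - 7)/753 = -39*1/753 = -13/251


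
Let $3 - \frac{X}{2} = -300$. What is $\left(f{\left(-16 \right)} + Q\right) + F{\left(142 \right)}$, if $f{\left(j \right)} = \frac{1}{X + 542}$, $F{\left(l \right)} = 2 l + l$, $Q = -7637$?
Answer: $- \frac{8278227}{1148} \approx -7211.0$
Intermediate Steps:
$X = 606$ ($X = 6 - -600 = 6 + 600 = 606$)
$F{\left(l \right)} = 3 l$
$f{\left(j \right)} = \frac{1}{1148}$ ($f{\left(j \right)} = \frac{1}{606 + 542} = \frac{1}{1148}$)
$\left(f{\left(-16 \right)} + Q\right) + F{\left(142 \right)} = \left(\frac{1}{1148} - 7637\right) + 3 \cdot 142 = - \frac{8767275}{1148} + 426 = - \frac{8278227}{1148}$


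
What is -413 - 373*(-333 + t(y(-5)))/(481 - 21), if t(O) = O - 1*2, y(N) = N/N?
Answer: -32699/230 ≈ -142.17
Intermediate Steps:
y(N) = 1
t(O) = -2 + O (t(O) = O - 2 = -2 + O)
-413 - 373*(-333 + t(y(-5)))/(481 - 21) = -413 - 373*(-333 + (-2 + 1))/(481 - 21) = -413 - 373*(-333 - 1)/460 = -413 - (-124582)/460 = -413 - 373*(-167/230) = -413 + 62291/230 = -32699/230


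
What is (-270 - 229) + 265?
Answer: -234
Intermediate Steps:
(-270 - 229) + 265 = -499 + 265 = -234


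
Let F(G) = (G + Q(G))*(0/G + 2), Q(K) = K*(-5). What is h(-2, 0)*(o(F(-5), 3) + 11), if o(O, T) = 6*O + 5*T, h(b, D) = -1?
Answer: -266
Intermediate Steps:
Q(K) = -5*K
F(G) = -8*G (F(G) = (G - 5*G)*(0/G + 2) = (-4*G)*(0 + 2) = -4*G*2 = -8*G)
o(O, T) = 5*T + 6*O
h(-2, 0)*(o(F(-5), 3) + 11) = -((5*3 + 6*(-8*(-5))) + 11) = -((15 + 6*40) + 11) = -((15 + 240) + 11) = -(255 + 11) = -1*266 = -266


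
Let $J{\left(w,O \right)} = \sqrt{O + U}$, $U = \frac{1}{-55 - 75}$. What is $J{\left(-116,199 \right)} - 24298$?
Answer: $-24298 + \frac{\sqrt{3362970}}{130} \approx -24284.0$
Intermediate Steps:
$U = - \frac{1}{130}$ ($U = \frac{1}{-130} = - \frac{1}{130} \approx -0.0076923$)
$J{\left(w,O \right)} = \sqrt{- \frac{1}{130} + O}$ ($J{\left(w,O \right)} = \sqrt{O - \frac{1}{130}} = \sqrt{- \frac{1}{130} + O}$)
$J{\left(-116,199 \right)} - 24298 = \frac{\sqrt{-130 + 16900 \cdot 199}}{130} - 24298 = \frac{\sqrt{-130 + 3363100}}{130} - 24298 = \frac{\sqrt{3362970}}{130} - 24298 = -24298 + \frac{\sqrt{3362970}}{130}$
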